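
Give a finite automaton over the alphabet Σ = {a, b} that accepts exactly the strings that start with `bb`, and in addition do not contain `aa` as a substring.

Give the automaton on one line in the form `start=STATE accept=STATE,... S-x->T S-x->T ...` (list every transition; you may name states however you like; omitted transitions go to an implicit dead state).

start=q0 accept=q3,q4 q0-a->q1 q0-b->q2 q1-a->q1 q1-b->q1 q2-a->q1 q2-b->q3 q3-a->q4 q3-b->q3 q4-a->q1 q4-b->q3

Build one automaton per condition and run them in lockstep. One (4 states) tracks whether the input so far still matches the prefix `bb`; the other (3 states) tracks partial matches of the forbidden pattern `aa`. Each combined state is a pair, one component from each; accept when both components accept. After merging equivalent states the machine shrinks.
A 5-state machine:
        a   b  
>  q0   q1  q2 
   q1   q1  q1 
   q2   q1  q3 
 * q3   q4  q3 
 * q4   q1  q3 
(> = start, * = accepting)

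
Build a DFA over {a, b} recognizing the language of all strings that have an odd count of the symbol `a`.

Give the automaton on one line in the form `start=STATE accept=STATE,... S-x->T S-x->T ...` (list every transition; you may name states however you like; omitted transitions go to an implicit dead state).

The only thing that matters is how many `a`s have appeared, reduced mod 2. Use one state per residue: q0 for 0, …, q1 for 1. Reading `a` moves to the next residue; anything else stays put. q1 is accepting.
2 states suffice.
        a   b  
>  q0   q1  q0 
 * q1   q0  q1 
(> = start, * = accepting)

start=q0 accept=q1 q0-a->q1 q0-b->q0 q1-a->q0 q1-b->q1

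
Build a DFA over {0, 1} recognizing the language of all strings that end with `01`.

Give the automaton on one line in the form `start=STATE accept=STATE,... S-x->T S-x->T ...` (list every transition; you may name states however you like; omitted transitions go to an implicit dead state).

Let each state record the length of the longest suffix of the input read so far that is also a prefix of `01`. q1 means the last symbol is `0`; q2 means the last 2 symbols are `01`. Accept only at q2, where the string currently ends in `01`.
A 3-state machine:
        0   1  
>  q0   q1  q0 
   q1   q1  q2 
 * q2   q1  q0 
(> = start, * = accepting)

start=q0 accept=q2 q0-0->q1 q0-1->q0 q1-0->q1 q1-1->q2 q2-0->q1 q2-1->q0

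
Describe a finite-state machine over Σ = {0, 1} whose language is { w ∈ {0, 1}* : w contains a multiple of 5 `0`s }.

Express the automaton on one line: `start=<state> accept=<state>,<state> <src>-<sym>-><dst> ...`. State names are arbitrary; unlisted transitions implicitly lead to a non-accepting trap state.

Keep the running count of `0`s modulo 5: each `0` advances along the cycle S0 → S1 → S2 → S3 → S4 → S0 while other symbols loop. Accept at S0.
With 5 states:
        0   1  
>* S0   S1  S0 
   S1   S2  S1 
   S2   S3  S2 
   S3   S4  S3 
   S4   S0  S4 
(> = start, * = accepting)

start=S0 accept=S0 S0-0->S1 S0-1->S0 S1-0->S2 S1-1->S1 S2-0->S3 S2-1->S2 S3-0->S4 S3-1->S3 S4-0->S0 S4-1->S4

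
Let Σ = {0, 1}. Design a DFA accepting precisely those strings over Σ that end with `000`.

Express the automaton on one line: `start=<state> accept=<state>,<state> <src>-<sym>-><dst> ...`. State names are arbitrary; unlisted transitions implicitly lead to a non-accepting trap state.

Let each state record the length of the longest suffix of the input read so far that is also a prefix of `000`. q1 means the last symbol is `0`; q2 means the last 2 symbols are `00`; q3 means the last 3 symbols are `000`. Accept only at q3, where the string currently ends in `000`.
A 4-state machine:
        0   1  
>  q0   q1  q0 
   q1   q2  q0 
   q2   q3  q0 
 * q3   q3  q0 
(> = start, * = accepting)

start=q0 accept=q3 q0-0->q1 q0-1->q0 q1-0->q2 q1-1->q0 q2-0->q3 q2-1->q0 q3-0->q3 q3-1->q0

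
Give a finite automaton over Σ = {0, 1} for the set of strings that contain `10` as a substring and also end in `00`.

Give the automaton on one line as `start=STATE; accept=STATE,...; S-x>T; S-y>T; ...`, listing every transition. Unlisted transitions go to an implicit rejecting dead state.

start=q0; accept=q3; q0-0>q0; q0-1>q1; q1-0>q2; q1-1>q1; q2-0>q3; q2-1>q1; q3-0>q3; q3-1>q1

Run two small machines in parallel and take their product. One (3 states) tracks whether and how much of `10` has been seen; the other (3 states) tracks how much of the suffix `00` has currently been matched. Each combined state is a pair, one component from each; accept when both components accept. Equivalent product states are then merged.
4 states suffice.
        0   1  
>  q0   q0  q1 
   q1   q2  q1 
   q2   q3  q1 
 * q3   q3  q1 
(> = start, * = accepting)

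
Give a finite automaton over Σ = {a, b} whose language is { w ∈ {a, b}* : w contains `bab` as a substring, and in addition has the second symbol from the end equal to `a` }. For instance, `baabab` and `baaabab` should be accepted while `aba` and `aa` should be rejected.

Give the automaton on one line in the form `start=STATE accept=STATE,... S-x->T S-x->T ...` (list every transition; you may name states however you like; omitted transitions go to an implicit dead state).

start=q0 accept=q3,q6 q0-a->q0 q0-b->q1 q1-a->q2 q1-b->q1 q2-a->q0 q2-b->q3 q3-a->q4 q3-b->q5 q4-a->q6 q4-b->q3 q5-a->q4 q5-b->q5 q6-a->q6 q6-b->q3

Build one automaton per condition and run them in lockstep. One (4 states) tracks whether and how much of `bab` has been seen; the other (7 states) tracks the last 2 symbols read. Each combined state is a pair, one component from each; accept when both components accept. Minimizing collapses redundant product states.
With 7 states:
        a   b  
>  q0   q0  q1 
   q1   q2  q1 
   q2   q0  q3 
 * q3   q4  q5 
   q4   q6  q3 
   q5   q4  q5 
 * q6   q6  q3 
(> = start, * = accepting)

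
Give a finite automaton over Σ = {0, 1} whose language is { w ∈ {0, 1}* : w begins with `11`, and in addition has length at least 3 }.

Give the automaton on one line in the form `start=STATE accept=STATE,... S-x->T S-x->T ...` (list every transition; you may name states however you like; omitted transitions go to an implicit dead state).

start=A accept=G,I A-0->B A-1->C B-0->D B-1->D C-0->D C-1->E D-0->F D-1->F E-0->G E-1->G F-0->H F-1->H G-0->I G-1->I H-0->H H-1->H I-0->I I-1->I

Run two small machines in parallel and take their product. One (4 states) tracks whether the input so far still matches the prefix `11`; the other (5 states) tracks the input length, saturating at 4. Each combined state is a pair, one component from each; accept when both components accept.
With 9 states:
       0  1 
>  A   B  C 
   B   D  D 
   C   D  E 
   D   F  F 
   E   G  G 
   F   H  H 
 * G   I  I 
   H   H  H 
 * I   I  I 
(> = start, * = accepting)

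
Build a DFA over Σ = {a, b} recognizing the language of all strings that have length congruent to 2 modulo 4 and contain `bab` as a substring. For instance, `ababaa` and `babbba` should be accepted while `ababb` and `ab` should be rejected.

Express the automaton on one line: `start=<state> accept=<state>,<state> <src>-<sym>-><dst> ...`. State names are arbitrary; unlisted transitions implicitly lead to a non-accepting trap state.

Handle the two conditions separately and then intersect. One (4 states) tracks the input length modulo 4; the other (4 states) tracks whether and how much of `bab` has been seen. Each combined state is a pair, one component from each; accept when both components accept.
          a    b  
>  q0     q1   q2 
   q1     q3   q4 
   q2     q5   q4 
   q3     q6   q7 
   q4     q8   q7 
   q5     q6   q9 
   q6     q0  q10 
   q7    q11  q10 
   q8     q0  q12 
   q9    q12  q12 
   q10   q13   q2 
   q11    q1  q14 
   q12   q14  q14 
   q13    q3  q15 
   q14   q15  q15 
 * q15    q9   q9 
(> = start, * = accepting)

start=q0 accept=q15 q0-a->q1 q0-b->q2 q1-a->q3 q1-b->q4 q2-a->q5 q2-b->q4 q3-a->q6 q3-b->q7 q4-a->q8 q4-b->q7 q5-a->q6 q5-b->q9 q6-a->q0 q6-b->q10 q7-a->q11 q7-b->q10 q8-a->q0 q8-b->q12 q9-a->q12 q9-b->q12 q10-a->q13 q10-b->q2 q11-a->q1 q11-b->q14 q12-a->q14 q12-b->q14 q13-a->q3 q13-b->q15 q14-a->q15 q14-b->q15 q15-a->q9 q15-b->q9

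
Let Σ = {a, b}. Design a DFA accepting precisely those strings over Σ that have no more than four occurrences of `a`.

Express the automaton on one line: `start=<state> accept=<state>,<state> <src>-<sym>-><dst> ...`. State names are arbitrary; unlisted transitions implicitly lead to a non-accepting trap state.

start=S0 accept=S0,S1,S2,S3,S4 S0-a->S1 S0-b->S0 S1-a->S2 S1-b->S1 S2-a->S3 S2-b->S2 S3-a->S4 S3-b->S3 S4-a->S5 S4-b->S4 S5-a->S5 S5-b->S5

Count `a`s, saturating at 5: states S0 through S4 mean 0 through 4 `a`s seen; S5 means more than 4. Each `a` increments (capped at S5); other symbols loop. Accept from {S0, S1, S2, S3, S4}.
With 6 states:
        a   b  
>* S0   S1  S0 
 * S1   S2  S1 
 * S2   S3  S2 
 * S3   S4  S3 
 * S4   S5  S4 
   S5   S5  S5 
(> = start, * = accepting)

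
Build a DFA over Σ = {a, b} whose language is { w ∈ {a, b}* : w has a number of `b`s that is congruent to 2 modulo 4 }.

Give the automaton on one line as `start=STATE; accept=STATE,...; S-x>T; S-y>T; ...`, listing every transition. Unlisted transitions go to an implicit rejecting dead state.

The only thing that matters is how many `b`s have appeared, reduced mod 4. Use one state per residue: q0 for 0, …, q3 for 3. Reading `b` moves to the next residue; anything else stays put. q2 is accepting.
        a   b  
>  q0   q0  q1 
   q1   q1  q2 
 * q2   q2  q3 
   q3   q3  q0 
(> = start, * = accepting)

start=q0; accept=q2; q0-a>q0; q0-b>q1; q1-a>q1; q1-b>q2; q2-a>q2; q2-b>q3; q3-a>q3; q3-b>q0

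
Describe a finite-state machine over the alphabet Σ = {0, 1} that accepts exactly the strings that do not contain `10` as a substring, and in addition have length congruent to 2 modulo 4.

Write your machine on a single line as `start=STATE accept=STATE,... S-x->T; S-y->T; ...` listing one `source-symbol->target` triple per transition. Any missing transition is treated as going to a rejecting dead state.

start=s0; accept=s3,s4; s0-0->s1; s0-1->s2; s1-0->s3; s1-1->s4; s2-0->s5; s2-1->s4; s3-0->s6; s3-1->s7; s4-0->s5; s4-1->s7; s5-0->s5; s5-1->s5; s6-0->s0; s6-1->s8; s7-0->s5; s7-1->s8; s8-0->s5; s8-1->s2

Run two small machines in parallel and take their product. The first has 3 states tracking partial matches of the forbidden pattern `10`; the second has 4 states tracking the input length modulo 4. A product state is a pair (one from each), accepting exactly when both do. Equivalent product states are then merged.
9 states suffice.
        0   1  
>  s0   s1  s2 
   s1   s3  s4 
   s2   s5  s4 
 * s3   s6  s7 
 * s4   s5  s7 
   s5   s5  s5 
   s6   s0  s8 
   s7   s5  s8 
   s8   s5  s2 
(> = start, * = accepting)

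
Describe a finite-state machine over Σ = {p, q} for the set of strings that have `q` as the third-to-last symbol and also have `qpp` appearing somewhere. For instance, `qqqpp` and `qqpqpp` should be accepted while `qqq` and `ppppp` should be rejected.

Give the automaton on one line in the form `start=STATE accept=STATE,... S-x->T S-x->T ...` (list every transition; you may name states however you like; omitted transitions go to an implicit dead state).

Build one automaton per condition and run them in lockstep. One (15 states) tracks the last 3 symbols read; the other (4 states) tracks whether and how much of `qpp` has been seen. Each combined state is a pair, one component from each; accept when both components accept. Minimizing collapses redundant product states.
11 states suffice.
       p  q 
>  A   A  B 
   B   C  B 
   C   D  B 
 * D   E  F 
   E   E  F 
   F   G  H 
   G   D  I 
   H   J  K 
 * I   G  H 
 * J   D  I 
 * K   J  K 
(> = start, * = accepting)

start=A accept=D,I,J,K A-p->A A-q->B B-p->C B-q->B C-p->D C-q->B D-p->E D-q->F E-p->E E-q->F F-p->G F-q->H G-p->D G-q->I H-p->J H-q->K I-p->G I-q->H J-p->D J-q->I K-p->J K-q->K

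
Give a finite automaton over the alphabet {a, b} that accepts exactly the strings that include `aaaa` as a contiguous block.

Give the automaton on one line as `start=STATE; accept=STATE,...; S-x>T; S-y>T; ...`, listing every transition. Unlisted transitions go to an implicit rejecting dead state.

Track how much of `aaaa` has been matched so far: state s0 is no progress, s4 is the absorbing accept state reached once `aaaa` has occurred. Intermediate states record partial matches; on a mismatch, fall back to the longest reusable overlap.
        a   b  
>  s0   s1  s0 
   s1   s2  s0 
   s2   s3  s0 
   s3   s4  s0 
 * s4   s4  s4 
(> = start, * = accepting)

start=s0; accept=s4; s0-a>s1; s0-b>s0; s1-a>s2; s1-b>s0; s2-a>s3; s2-b>s0; s3-a>s4; s3-b>s0; s4-a>s4; s4-b>s4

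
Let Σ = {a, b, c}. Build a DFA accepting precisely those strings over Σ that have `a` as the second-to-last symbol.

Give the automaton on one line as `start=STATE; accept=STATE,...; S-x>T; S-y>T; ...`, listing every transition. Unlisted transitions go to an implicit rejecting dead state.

start=q0; accept=q4,q5,q6; q0-a>q1; q0-b>q2; q0-c>q3; q1-a>q4; q1-b>q5; q1-c>q6; q2-a>q7; q2-b>q8; q2-c>q9; q3-a>q10; q3-b>q11; q3-c>q12; q4-a>q4; q4-b>q5; q4-c>q6; q5-a>q7; q5-b>q8; q5-c>q9; q6-a>q10; q6-b>q11; q6-c>q12; q7-a>q4; q7-b>q5; q7-c>q6; q8-a>q7; q8-b>q8; q8-c>q9; q9-a>q10; q9-b>q11; q9-c>q12; q10-a>q4; q10-b>q5; q10-c>q6; q11-a>q7; q11-b>q8; q11-c>q9; q12-a>q10; q12-b>q11; q12-c>q12

Because acceptance depends on a position counted from the end, the machine has to buffer the most recent 2 symbols. Make each state the string of the last up-to-2 symbols read; on input `x` shift the window left and append `x`. Accept when the buffered window has length 2 and begins with `a`.
With 13 states:
          a    b    c  
>  q0     q1   q2   q3 
   q1     q4   q5   q6 
   q2     q7   q8   q9 
   q3    q10  q11  q12 
 * q4     q4   q5   q6 
 * q5     q7   q8   q9 
 * q6    q10  q11  q12 
   q7     q4   q5   q6 
   q8     q7   q8   q9 
   q9    q10  q11  q12 
   q10    q4   q5   q6 
   q11    q7   q8   q9 
   q12   q10  q11  q12 
(> = start, * = accepting)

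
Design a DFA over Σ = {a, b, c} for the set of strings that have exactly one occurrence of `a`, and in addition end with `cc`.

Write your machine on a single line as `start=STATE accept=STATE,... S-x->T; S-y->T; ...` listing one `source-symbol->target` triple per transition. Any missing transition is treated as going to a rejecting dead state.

start=q0; accept=q4; q0-a->q1; q0-b->q0; q0-c->q0; q1-a->q2; q1-b->q1; q1-c->q3; q2-a->q2; q2-b->q2; q2-c->q2; q3-a->q2; q3-b->q1; q3-c->q4; q4-a->q2; q4-b->q1; q4-c->q4

Build one automaton per condition and run them in lockstep. The first has 3 states tracking the count of `a`s, saturating at 2; the second has 3 states tracking how much of the suffix `cc` has currently been matched. A product state is a pair (one from each), accepting exactly when both do. Minimizing collapses redundant product states.
With 5 states:
        a   b   c  
>  q0   q1  q0  q0 
   q1   q2  q1  q3 
   q2   q2  q2  q2 
   q3   q2  q1  q4 
 * q4   q2  q1  q4 
(> = start, * = accepting)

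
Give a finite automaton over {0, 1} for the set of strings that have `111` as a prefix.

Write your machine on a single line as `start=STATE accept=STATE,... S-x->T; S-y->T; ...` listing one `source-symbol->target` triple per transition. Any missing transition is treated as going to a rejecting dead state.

Walk along `111` while the input agrees: from q0 take `1` to q1, and so on. Any deviation drops to the rejecting sink q4. Once q3 is reached the prefix is confirmed and every continuation is accepted.
5 states suffice.
        0   1  
>  q0   q4  q1 
   q1   q4  q2 
   q2   q4  q3 
 * q3   q3  q3 
   q4   q4  q4 
(> = start, * = accepting)

start=q0; accept=q3; q0-0->q4; q0-1->q1; q1-0->q4; q1-1->q2; q2-0->q4; q2-1->q3; q3-0->q3; q3-1->q3; q4-0->q4; q4-1->q4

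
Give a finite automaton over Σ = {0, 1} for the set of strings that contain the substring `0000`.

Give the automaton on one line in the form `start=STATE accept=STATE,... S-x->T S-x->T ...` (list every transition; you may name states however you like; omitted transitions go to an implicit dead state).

start=q0 accept=q4 q0-0->q1 q0-1->q0 q1-0->q2 q1-1->q0 q2-0->q3 q2-1->q0 q3-0->q4 q3-1->q0 q4-0->q4 q4-1->q4

States q0..q3 record the length of the longest prefix of `0000` that matches the current input suffix. Reaching q4 means `0000` has been seen, and we stay there forever. Accept from q4.
A 5-state machine:
        0   1  
>  q0   q1  q0 
   q1   q2  q0 
   q2   q3  q0 
   q3   q4  q0 
 * q4   q4  q4 
(> = start, * = accepting)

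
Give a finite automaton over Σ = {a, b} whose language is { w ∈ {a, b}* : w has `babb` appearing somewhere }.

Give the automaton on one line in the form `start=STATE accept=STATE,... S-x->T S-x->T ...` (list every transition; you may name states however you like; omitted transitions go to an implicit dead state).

start=s0 accept=s4 s0-a->s0 s0-b->s1 s1-a->s2 s1-b->s1 s2-a->s0 s2-b->s3 s3-a->s2 s3-b->s4 s4-a->s4 s4-b->s4

Track how much of `babb` has been matched so far: state s0 is no progress, s4 is the absorbing accept state reached once `babb` has occurred. Intermediate states record partial matches; on a mismatch, fall back to the longest reusable overlap.
A 5-state machine:
        a   b  
>  s0   s0  s1 
   s1   s2  s1 
   s2   s0  s3 
   s3   s2  s4 
 * s4   s4  s4 
(> = start, * = accepting)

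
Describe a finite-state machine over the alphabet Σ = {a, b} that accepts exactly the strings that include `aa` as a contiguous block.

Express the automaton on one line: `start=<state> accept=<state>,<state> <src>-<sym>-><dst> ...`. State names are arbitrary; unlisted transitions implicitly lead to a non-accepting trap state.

start=q0 accept=q2 q0-a->q1 q0-b->q0 q1-a->q2 q1-b->q0 q2-a->q2 q2-b->q2

States q0..q1 record the length of the longest prefix of `aa` that matches the current input suffix. Reaching q2 means `aa` has been seen, and we stay there forever. Accept from q2.
3 states suffice.
        a   b  
>  q0   q1  q0 
   q1   q2  q0 
 * q2   q2  q2 
(> = start, * = accepting)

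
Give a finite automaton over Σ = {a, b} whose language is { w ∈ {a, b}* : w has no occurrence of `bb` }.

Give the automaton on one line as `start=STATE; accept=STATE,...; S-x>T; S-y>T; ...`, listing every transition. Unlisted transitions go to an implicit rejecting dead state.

start=q0; accept=q0,q1; q0-a>q0; q0-b>q1; q1-a>q0; q1-b>q2; q2-a>q2; q2-b>q2

Track partial matches of the forbidden pattern `bb`. State q2 is a dead state reached once `bb` has occurred; every other state accepts. q0 means no part of `bb` is currently matched.
With 3 states:
        a   b  
>* q0   q0  q1 
 * q1   q0  q2 
   q2   q2  q2 
(> = start, * = accepting)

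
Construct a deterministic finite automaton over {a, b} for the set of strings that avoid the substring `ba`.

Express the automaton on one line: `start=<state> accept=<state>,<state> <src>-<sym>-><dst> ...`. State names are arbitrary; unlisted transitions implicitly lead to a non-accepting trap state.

start=q0 accept=q0,q1 q0-a->q0 q0-b->q1 q1-a->q2 q1-b->q1 q2-a->q2 q2-b->q2

This is the complement of 'contains `ba`'. Use the same substring-matching states — q0 through q2 holding how much of `ba` has just been matched — but flip the accepting set: everything except the trap q2 accepts.
3 states suffice.
        a   b  
>* q0   q0  q1 
 * q1   q2  q1 
   q2   q2  q2 
(> = start, * = accepting)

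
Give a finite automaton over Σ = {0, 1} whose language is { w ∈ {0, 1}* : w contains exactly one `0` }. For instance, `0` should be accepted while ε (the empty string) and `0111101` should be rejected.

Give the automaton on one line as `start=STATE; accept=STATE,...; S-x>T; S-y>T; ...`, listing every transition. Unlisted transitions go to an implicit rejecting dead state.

Only the number of `0`s matters, and only up to 2. Make a chain q0 → q1 → q2 advanced by each `0` (with q2 absorbing); every other symbol self-loops. The accepting set is {q1}.
        0   1  
>  q0   q1  q0 
 * q1   q2  q1 
   q2   q2  q2 
(> = start, * = accepting)

start=q0; accept=q1; q0-0>q1; q0-1>q0; q1-0>q2; q1-1>q1; q2-0>q2; q2-1>q2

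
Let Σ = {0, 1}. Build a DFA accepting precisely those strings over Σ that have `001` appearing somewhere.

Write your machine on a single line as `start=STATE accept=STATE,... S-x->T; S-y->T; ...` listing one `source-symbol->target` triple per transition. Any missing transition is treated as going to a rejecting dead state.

Track how much of `001` has been matched so far: state s0 is no progress, s3 is the absorbing accept state reached once `001` has occurred. Intermediate states record partial matches; on a mismatch, fall back to the longest reusable overlap.
        0   1  
>  s0   s1  s0 
   s1   s2  s0 
   s2   s2  s3 
 * s3   s3  s3 
(> = start, * = accepting)

start=s0; accept=s3; s0-0->s1; s0-1->s0; s1-0->s2; s1-1->s0; s2-0->s2; s2-1->s3; s3-0->s3; s3-1->s3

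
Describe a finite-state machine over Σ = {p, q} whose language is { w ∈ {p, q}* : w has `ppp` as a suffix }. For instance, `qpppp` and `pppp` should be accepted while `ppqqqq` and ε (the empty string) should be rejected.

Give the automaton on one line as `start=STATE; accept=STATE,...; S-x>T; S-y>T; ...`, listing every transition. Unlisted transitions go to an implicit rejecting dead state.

Let each state record the length of the longest suffix of the input read so far that is also a prefix of `ppp`. s1 means the last symbol is `p`; s2 means the last 2 symbols are `pp`; s3 means the last 3 symbols are `ppp`. Accept only at s3, where the string currently ends in `ppp`.
        p   q  
>  s0   s1  s0 
   s1   s2  s0 
   s2   s3  s0 
 * s3   s3  s0 
(> = start, * = accepting)

start=s0; accept=s3; s0-p>s1; s0-q>s0; s1-p>s2; s1-q>s0; s2-p>s3; s2-q>s0; s3-p>s3; s3-q>s0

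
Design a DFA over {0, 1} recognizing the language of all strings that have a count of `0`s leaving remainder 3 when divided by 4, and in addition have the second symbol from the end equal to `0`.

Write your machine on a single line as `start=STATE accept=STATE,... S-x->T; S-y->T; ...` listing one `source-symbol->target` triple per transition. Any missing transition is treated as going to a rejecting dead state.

start=q0; accept=q7,q12; q0-0->q1; q0-1->q2; q1-0->q3; q1-1->q4; q2-0->q5; q2-1->q6; q3-0->q7; q3-1->q8; q4-0->q9; q4-1->q10; q5-0->q3; q5-1->q4; q6-0->q5; q6-1->q6; q7-0->q11; q7-1->q12; q8-0->q13; q8-1->q14; q9-0->q7; q9-1->q8; q10-0->q9; q10-1->q10; q11-0->q15; q11-1->q16; q12-0->q17; q12-1->q18; q13-0->q11; q13-1->q12; q14-0->q13; q14-1->q14; q15-0->q3; q15-1->q4; q16-0->q5; q16-1->q6; q17-0->q15; q17-1->q16; q18-0->q17; q18-1->q18

Run two small machines in parallel and take their product. The first has 4 states tracking the count of `0`s modulo 4; the second has 7 states tracking the last 2 symbols read. A product state is a pair (one from each), accepting exactly when both do.
19 states suffice.
          0    1  
>  q0     q1   q2 
   q1     q3   q4 
   q2     q5   q6 
   q3     q7   q8 
   q4     q9  q10 
   q5     q3   q4 
   q6     q5   q6 
 * q7    q11  q12 
   q8    q13  q14 
   q9     q7   q8 
   q10    q9  q10 
   q11   q15  q16 
 * q12   q17  q18 
   q13   q11  q12 
   q14   q13  q14 
   q15    q3   q4 
   q16    q5   q6 
   q17   q15  q16 
   q18   q17  q18 
(> = start, * = accepting)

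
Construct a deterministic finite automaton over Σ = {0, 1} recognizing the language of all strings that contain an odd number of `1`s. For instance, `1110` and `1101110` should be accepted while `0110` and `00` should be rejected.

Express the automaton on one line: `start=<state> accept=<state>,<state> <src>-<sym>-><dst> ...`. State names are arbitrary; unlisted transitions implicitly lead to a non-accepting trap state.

Keep the running count of `1`s modulo 2: each `1` advances along the cycle S0 → S1 → S0 while other symbols loop. Accept at S1.
With 2 states:
        0   1  
>  S0   S0  S1 
 * S1   S1  S0 
(> = start, * = accepting)

start=S0 accept=S1 S0-0->S0 S0-1->S1 S1-0->S1 S1-1->S0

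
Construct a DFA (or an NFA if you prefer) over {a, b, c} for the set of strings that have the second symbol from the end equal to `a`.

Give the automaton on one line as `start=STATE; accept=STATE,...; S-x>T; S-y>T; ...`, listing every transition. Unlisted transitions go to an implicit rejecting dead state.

start=s0; accept=s4,s5,s6; s0-a>s1; s0-b>s2; s0-c>s3; s1-a>s4; s1-b>s5; s1-c>s6; s2-a>s7; s2-b>s8; s2-c>s9; s3-a>s10; s3-b>s11; s3-c>s12; s4-a>s4; s4-b>s5; s4-c>s6; s5-a>s7; s5-b>s8; s5-c>s9; s6-a>s10; s6-b>s11; s6-c>s12; s7-a>s4; s7-b>s5; s7-c>s6; s8-a>s7; s8-b>s8; s8-c>s9; s9-a>s10; s9-b>s11; s9-c>s12; s10-a>s4; s10-b>s5; s10-c>s6; s11-a>s7; s11-b>s8; s11-c>s9; s12-a>s10; s12-b>s11; s12-c>s12

A DFA must remember the last 2 symbols (since which symbol is second-to-last isn't known until the input ends). Use one state per possible window of the last ≤2 symbols; accept from those whose window starts with `a`.
13 states suffice.
          a    b    c  
>  s0     s1   s2   s3 
   s1     s4   s5   s6 
   s2     s7   s8   s9 
   s3    s10  s11  s12 
 * s4     s4   s5   s6 
 * s5     s7   s8   s9 
 * s6    s10  s11  s12 
   s7     s4   s5   s6 
   s8     s7   s8   s9 
   s9    s10  s11  s12 
   s10    s4   s5   s6 
   s11    s7   s8   s9 
   s12   s10  s11  s12 
(> = start, * = accepting)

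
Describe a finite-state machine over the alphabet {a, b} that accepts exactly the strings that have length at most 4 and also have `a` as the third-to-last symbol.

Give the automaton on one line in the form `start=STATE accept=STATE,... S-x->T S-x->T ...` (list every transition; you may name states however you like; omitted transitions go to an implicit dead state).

Run two small machines in parallel and take their product. One (6 states) tracks the input length, saturating at 5; the other (15 states) tracks the last 3 symbols read. Each combined state is a pair, one component from each; accept when both components accept. After merging equivalent states the machine shrinks.
        a   b  
>  s0   s1  s2 
   s1   s3  s4 
   s2   s5  s6 
   s3   s7  s7 
   s4   s8  s8 
   s5   s4  s4 
   s6   s6  s6 
 * s7   s8  s8 
 * s8   s6  s6 
(> = start, * = accepting)

start=s0 accept=s7,s8 s0-a->s1 s0-b->s2 s1-a->s3 s1-b->s4 s2-a->s5 s2-b->s6 s3-a->s7 s3-b->s7 s4-a->s8 s4-b->s8 s5-a->s4 s5-b->s4 s6-a->s6 s6-b->s6 s7-a->s8 s7-b->s8 s8-a->s6 s8-b->s6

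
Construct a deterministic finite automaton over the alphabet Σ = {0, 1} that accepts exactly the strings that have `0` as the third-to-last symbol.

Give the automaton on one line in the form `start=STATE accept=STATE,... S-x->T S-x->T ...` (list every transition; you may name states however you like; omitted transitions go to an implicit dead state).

A DFA must remember the last 3 symbols (since which symbol is third-to-last isn't known until the input ends). Use one state per possible window of the last ≤3 symbols; accept from those whose window starts with `0`.
15 states suffice.
          0    1  
>  q0     q1   q2 
   q1     q3   q4 
   q2     q5   q6 
   q3     q7   q8 
   q4     q9  q10 
   q5    q11  q12 
   q6    q13  q14 
 * q7     q7   q8 
 * q8     q9  q10 
 * q9    q11  q12 
 * q10   q13  q14 
   q11    q7   q8 
   q12    q9  q10 
   q13   q11  q12 
   q14   q13  q14 
(> = start, * = accepting)

start=q0 accept=q7,q8,q9,q10 q0-0->q1 q0-1->q2 q1-0->q3 q1-1->q4 q2-0->q5 q2-1->q6 q3-0->q7 q3-1->q8 q4-0->q9 q4-1->q10 q5-0->q11 q5-1->q12 q6-0->q13 q6-1->q14 q7-0->q7 q7-1->q8 q8-0->q9 q8-1->q10 q9-0->q11 q9-1->q12 q10-0->q13 q10-1->q14 q11-0->q7 q11-1->q8 q12-0->q9 q12-1->q10 q13-0->q11 q13-1->q12 q14-0->q13 q14-1->q14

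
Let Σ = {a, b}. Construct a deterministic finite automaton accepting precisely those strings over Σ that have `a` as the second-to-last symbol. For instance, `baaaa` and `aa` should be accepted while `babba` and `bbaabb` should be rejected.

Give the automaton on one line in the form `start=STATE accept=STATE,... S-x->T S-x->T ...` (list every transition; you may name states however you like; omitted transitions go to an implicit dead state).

Because acceptance depends on a position counted from the end, the machine has to buffer the most recent 2 symbols. Make each state the string of the last up-to-2 symbols read; on input `x` shift the window left and append `x`. Accept when the buffered window has length 2 and begins with `a`.
A 7-state machine:
        a   b  
>  S0   S1  S2 
   S1   S3  S4 
   S2   S5  S6 
 * S3   S3  S4 
 * S4   S5  S6 
   S5   S3  S4 
   S6   S5  S6 
(> = start, * = accepting)

start=S0 accept=S3,S4 S0-a->S1 S0-b->S2 S1-a->S3 S1-b->S4 S2-a->S5 S2-b->S6 S3-a->S3 S3-b->S4 S4-a->S5 S4-b->S6 S5-a->S3 S5-b->S4 S6-a->S5 S6-b->S6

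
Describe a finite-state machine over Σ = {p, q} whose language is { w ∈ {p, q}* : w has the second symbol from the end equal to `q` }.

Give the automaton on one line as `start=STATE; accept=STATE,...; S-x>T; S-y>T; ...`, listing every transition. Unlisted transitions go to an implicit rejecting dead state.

Because acceptance depends on a position counted from the end, the machine has to buffer the most recent 2 symbols. Make each state the string of the last up-to-2 symbols read; on input `x` shift the window left and append `x`. Accept when the buffered window has length 2 and begins with `q`.
With 7 states:
       p  q 
>  A   B  C 
   B   D  E 
   C   F  G 
   D   D  E 
   E   F  G 
 * F   D  E 
 * G   F  G 
(> = start, * = accepting)

start=A; accept=F,G; A-p>B; A-q>C; B-p>D; B-q>E; C-p>F; C-q>G; D-p>D; D-q>E; E-p>F; E-q>G; F-p>D; F-q>E; G-p>F; G-q>G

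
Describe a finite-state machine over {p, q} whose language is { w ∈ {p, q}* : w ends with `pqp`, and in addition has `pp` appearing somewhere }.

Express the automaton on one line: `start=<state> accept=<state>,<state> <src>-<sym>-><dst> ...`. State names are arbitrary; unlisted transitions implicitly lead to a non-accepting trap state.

Build one automaton per condition and run them in lockstep. One (4 states) tracks how much of the suffix `pqp` has currently been matched; the other (3 states) tracks whether and how much of `pp` has been seen. Each combined state is a pair, one component from each; accept when both components accept.
       p  q 
>  A   B  A 
   B   C  D 
   C   C  E 
   D   F  A 
   E   G  H 
   F   C  D 
 * G   C  E 
   H   C  H 
(> = start, * = accepting)

start=A accept=G A-p->B A-q->A B-p->C B-q->D C-p->C C-q->E D-p->F D-q->A E-p->G E-q->H F-p->C F-q->D G-p->C G-q->E H-p->C H-q->H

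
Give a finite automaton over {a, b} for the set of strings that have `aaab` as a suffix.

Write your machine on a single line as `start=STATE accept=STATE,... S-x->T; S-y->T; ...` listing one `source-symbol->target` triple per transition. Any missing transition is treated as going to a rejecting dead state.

Remember how much of `aaab` the current input suffix matches. State q0 means no match yet; q1 means the last symbol is `a`; q2 means the last 2 symbols are `aa`; q3 means the last 3 symbols are `aaa`; q4 means the last 4 symbols are `aaab`. Only q4 accepts. On a mismatch, fall back to the longest proper suffix that is still a prefix of `aaab`.
With 5 states:
        a   b  
>  q0   q1  q0 
   q1   q2  q0 
   q2   q3  q0 
   q3   q3  q4 
 * q4   q1  q0 
(> = start, * = accepting)

start=q0; accept=q4; q0-a->q1; q0-b->q0; q1-a->q2; q1-b->q0; q2-a->q3; q2-b->q0; q3-a->q3; q3-b->q4; q4-a->q1; q4-b->q0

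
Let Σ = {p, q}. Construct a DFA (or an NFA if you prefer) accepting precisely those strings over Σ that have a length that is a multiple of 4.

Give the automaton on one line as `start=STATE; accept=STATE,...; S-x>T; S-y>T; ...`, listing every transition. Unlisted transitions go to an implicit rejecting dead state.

start=s0; accept=s0; s0-p>s1; s0-q>s1; s1-p>s2; s1-q>s2; s2-p>s3; s2-q>s3; s3-p>s0; s3-q>s0

Only the length mod 4 matters, so use a 4-cycle: from any state, every input symbol moves to the next state, wrapping s3 back to s0. Mark s0 accepting.
        p   q  
>* s0   s1  s1 
   s1   s2  s2 
   s2   s3  s3 
   s3   s0  s0 
(> = start, * = accepting)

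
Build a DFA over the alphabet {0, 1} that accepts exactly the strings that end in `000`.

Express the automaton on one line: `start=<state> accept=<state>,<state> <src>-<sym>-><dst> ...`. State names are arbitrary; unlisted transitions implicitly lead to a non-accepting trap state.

start=S0 accept=S3 S0-0->S1 S0-1->S0 S1-0->S2 S1-1->S0 S2-0->S3 S2-1->S0 S3-0->S3 S3-1->S0

Remember how much of `000` the current input suffix matches. State S0 means no match yet; S1 means the last symbol is `0`; S2 means the last 2 symbols are `00`; S3 means the last 3 symbols are `000`. Only S3 accepts. On a mismatch, fall back to the longest proper suffix that is still a prefix of `000`.
        0   1  
>  S0   S1  S0 
   S1   S2  S0 
   S2   S3  S0 
 * S3   S3  S0 
(> = start, * = accepting)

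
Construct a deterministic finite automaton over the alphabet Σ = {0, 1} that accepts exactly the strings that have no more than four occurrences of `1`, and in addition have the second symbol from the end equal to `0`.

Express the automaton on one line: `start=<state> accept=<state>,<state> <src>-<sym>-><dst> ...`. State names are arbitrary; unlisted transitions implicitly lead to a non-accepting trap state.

Run two small machines in parallel and take their product. The first has 6 states tracking the count of `1`s, saturating at 5; the second has 7 states tracking the last 2 symbols read. A product state is a pair (one from each), accepting exactly when both do.
With 23 states:
          0    1  
>  q0     q1   q2 
   q1     q3   q4 
   q2     q5   q6 
 * q3     q3   q4 
 * q4     q5   q6 
   q5     q7   q8 
   q6     q9  q10 
 * q7     q7   q8 
 * q8     q9  q10 
   q9    q11  q12 
   q10   q13  q14 
 * q11   q11  q12 
 * q12   q13  q14 
   q13   q15  q16 
   q14   q17  q18 
 * q15   q15  q16 
 * q16   q17  q18 
   q17   q19  q20 
   q18   q21  q18 
 * q19   q19  q20 
   q20   q21  q18 
   q21   q22  q20 
   q22   q22  q20 
(> = start, * = accepting)

start=q0 accept=q3,q4,q7,q8,q11,q12,q15,q16,q19 q0-0->q1 q0-1->q2 q1-0->q3 q1-1->q4 q2-0->q5 q2-1->q6 q3-0->q3 q3-1->q4 q4-0->q5 q4-1->q6 q5-0->q7 q5-1->q8 q6-0->q9 q6-1->q10 q7-0->q7 q7-1->q8 q8-0->q9 q8-1->q10 q9-0->q11 q9-1->q12 q10-0->q13 q10-1->q14 q11-0->q11 q11-1->q12 q12-0->q13 q12-1->q14 q13-0->q15 q13-1->q16 q14-0->q17 q14-1->q18 q15-0->q15 q15-1->q16 q16-0->q17 q16-1->q18 q17-0->q19 q17-1->q20 q18-0->q21 q18-1->q18 q19-0->q19 q19-1->q20 q20-0->q21 q20-1->q18 q21-0->q22 q21-1->q20 q22-0->q22 q22-1->q20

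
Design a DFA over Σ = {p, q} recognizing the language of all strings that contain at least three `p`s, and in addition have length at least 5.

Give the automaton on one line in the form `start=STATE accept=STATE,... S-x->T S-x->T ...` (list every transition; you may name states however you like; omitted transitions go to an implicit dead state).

start=s0 accept=s11 s0-p->s1 s0-q->s2 s1-p->s3 s1-q->s4 s2-p->s4 s2-q->s5 s3-p->s6 s3-q->s7 s4-p->s7 s4-q->s8 s5-p->s8 s5-q->s5 s6-p->s9 s6-q->s9 s7-p->s9 s7-q->s10 s8-p->s10 s8-q->s8 s9-p->s11 s9-q->s11 s10-p->s11 s10-q->s10 s11-p->s11 s11-q->s11

Run two small machines in parallel and take their product. The first has 5 states tracking the count of `p`s, saturating at 4; the second has 7 states tracking the input length, saturating at 6. A product state is a pair (one from each), accepting exactly when both do. Minimizing collapses redundant product states.
With 12 states:
          p    q  
>  s0     s1   s2 
   s1     s3   s4 
   s2     s4   s5 
   s3     s6   s7 
   s4     s7   s8 
   s5     s8   s5 
   s6     s9   s9 
   s7     s9  s10 
   s8    s10   s8 
   s9    s11  s11 
   s10   s11  s10 
 * s11   s11  s11 
(> = start, * = accepting)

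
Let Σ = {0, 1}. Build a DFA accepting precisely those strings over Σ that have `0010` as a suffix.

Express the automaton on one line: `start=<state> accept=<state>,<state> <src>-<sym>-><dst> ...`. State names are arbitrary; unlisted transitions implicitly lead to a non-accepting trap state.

start=q0 accept=q4 q0-0->q1 q0-1->q0 q1-0->q2 q1-1->q0 q2-0->q2 q2-1->q3 q3-0->q4 q3-1->q0 q4-0->q2 q4-1->q0

Remember how much of `0010` the current input suffix matches. State q0 means no match yet; q1 means the last symbol is `0`; q2 means the last 2 symbols are `00`; q3 means the last 3 symbols are `001`; q4 means the last 4 symbols are `0010`. Only q4 accepts. On a mismatch, fall back to the longest proper suffix that is still a prefix of `0010`.
A 5-state machine:
        0   1  
>  q0   q1  q0 
   q1   q2  q0 
   q2   q2  q3 
   q3   q4  q0 
 * q4   q2  q0 
(> = start, * = accepting)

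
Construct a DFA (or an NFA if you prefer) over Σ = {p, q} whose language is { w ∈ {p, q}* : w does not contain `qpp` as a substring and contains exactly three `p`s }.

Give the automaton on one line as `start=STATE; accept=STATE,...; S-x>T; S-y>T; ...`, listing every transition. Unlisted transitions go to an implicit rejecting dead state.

Run two small machines in parallel and take their product. One (4 states) tracks partial matches of the forbidden pattern `qpp`; the other (5 states) tracks the count of `p`s, saturating at 4. Each combined state is a pair, one component from each; accept when both components accept.
17 states suffice.
          p    q  
>  s0     s1   s2 
   s1     s3   s4 
   s2     s5   s2 
   s3     s6   s7 
   s4     s8   s4 
   s5     s9   s4 
 * s6    s10  s11 
   s7    s12   s7 
   s8    s13   s7 
   s9    s13   s9 
   s10   s10  s14 
 * s11   s15  s11 
 * s12   s16  s11 
   s13   s16  s13 
   s14   s15  s14 
   s15   s16  s14 
   s16   s16  s16 
(> = start, * = accepting)

start=s0; accept=s6,s11,s12; s0-p>s1; s0-q>s2; s1-p>s3; s1-q>s4; s2-p>s5; s2-q>s2; s3-p>s6; s3-q>s7; s4-p>s8; s4-q>s4; s5-p>s9; s5-q>s4; s6-p>s10; s6-q>s11; s7-p>s12; s7-q>s7; s8-p>s13; s8-q>s7; s9-p>s13; s9-q>s9; s10-p>s10; s10-q>s14; s11-p>s15; s11-q>s11; s12-p>s16; s12-q>s11; s13-p>s16; s13-q>s13; s14-p>s15; s14-q>s14; s15-p>s16; s15-q>s14; s16-p>s16; s16-q>s16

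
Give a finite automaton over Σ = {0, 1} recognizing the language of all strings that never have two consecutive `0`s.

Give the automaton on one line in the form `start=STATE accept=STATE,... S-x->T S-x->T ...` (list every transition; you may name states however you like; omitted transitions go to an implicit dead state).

start=A accept=A,B A-0->B A-1->A B-0->C B-1->A C-0->C C-1->C

This is the complement of 'contains `00`'. Use the same substring-matching states — A through C holding how much of `00` has just been matched — but flip the accepting set: everything except the trap C accepts.
A 3-state machine:
       0  1 
>* A   B  A 
 * B   C  A 
   C   C  C 
(> = start, * = accepting)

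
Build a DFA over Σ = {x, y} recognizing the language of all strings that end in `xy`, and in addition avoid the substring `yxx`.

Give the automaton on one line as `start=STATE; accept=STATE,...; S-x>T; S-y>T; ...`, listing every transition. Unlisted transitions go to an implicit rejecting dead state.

Run two small machines in parallel and take their product. The first has 3 states tracking how much of the suffix `xy` has currently been matched; the second has 4 states tracking partial matches of the forbidden pattern `yxx`. A product state is a pair (one from each), accepting exactly when both do.
8 states suffice.
        x   y  
>  q0   q1  q2 
   q1   q1  q3 
   q2   q4  q2 
 * q3   q4  q2 
   q4   q5  q3 
   q5   q5  q6 
   q6   q5  q7 
   q7   q5  q7 
(> = start, * = accepting)

start=q0; accept=q3; q0-x>q1; q0-y>q2; q1-x>q1; q1-y>q3; q2-x>q4; q2-y>q2; q3-x>q4; q3-y>q2; q4-x>q5; q4-y>q3; q5-x>q5; q5-y>q6; q6-x>q5; q6-y>q7; q7-x>q5; q7-y>q7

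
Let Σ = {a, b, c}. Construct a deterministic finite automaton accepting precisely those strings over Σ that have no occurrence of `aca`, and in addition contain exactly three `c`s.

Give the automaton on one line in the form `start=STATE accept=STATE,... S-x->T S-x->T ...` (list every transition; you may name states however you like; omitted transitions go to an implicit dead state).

start=s0 accept=s9,s11,s12 s0-a->s1 s0-b->s0 s0-c->s2 s1-a->s1 s1-b->s0 s1-c->s3 s2-a->s4 s2-b->s2 s2-c->s5 s3-a->s6 s3-b->s2 s3-c->s5 s4-a->s4 s4-b->s2 s4-c->s7 s5-a->s8 s5-b->s5 s5-c->s9 s6-a->s6 s6-b->s6 s6-c->s10 s7-a->s10 s7-b->s5 s7-c->s9 s8-a->s8 s8-b->s5 s8-c->s11 s9-a->s12 s9-b->s9 s9-c->s13 s10-a->s10 s10-b->s10 s10-c->s14 s11-a->s14 s11-b->s9 s11-c->s13 s12-a->s12 s12-b->s9 s12-c->s15 s13-a->s16 s13-b->s13 s13-c->s13 s14-a->s14 s14-b->s14 s14-c->s17 s15-a->s17 s15-b->s13 s15-c->s13 s16-a->s16 s16-b->s13 s16-c->s15 s17-a->s17 s17-b->s17 s17-c->s17

Run two small machines in parallel and take their product. One (4 states) tracks partial matches of the forbidden pattern `aca`; the other (5 states) tracks the count of `c`s, saturating at 4. Each combined state is a pair, one component from each; accept when both components accept.
18 states suffice.
          a    b    c  
>  s0     s1   s0   s2 
   s1     s1   s0   s3 
   s2     s4   s2   s5 
   s3     s6   s2   s5 
   s4     s4   s2   s7 
   s5     s8   s5   s9 
   s6     s6   s6  s10 
   s7    s10   s5   s9 
   s8     s8   s5  s11 
 * s9    s12   s9  s13 
   s10   s10  s10  s14 
 * s11   s14   s9  s13 
 * s12   s12   s9  s15 
   s13   s16  s13  s13 
   s14   s14  s14  s17 
   s15   s17  s13  s13 
   s16   s16  s13  s15 
   s17   s17  s17  s17 
(> = start, * = accepting)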